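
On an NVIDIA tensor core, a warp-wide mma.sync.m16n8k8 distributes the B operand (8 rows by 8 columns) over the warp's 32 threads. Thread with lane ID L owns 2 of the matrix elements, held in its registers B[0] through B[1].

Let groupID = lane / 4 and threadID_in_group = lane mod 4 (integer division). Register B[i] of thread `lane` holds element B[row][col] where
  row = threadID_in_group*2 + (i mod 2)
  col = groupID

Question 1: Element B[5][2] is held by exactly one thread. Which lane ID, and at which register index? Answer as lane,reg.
10,1

c=2->g=2  r=5->t=2,b0=1
L=2*4+2=10  i=1=1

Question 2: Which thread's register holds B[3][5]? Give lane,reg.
c:5=>grp=5  r:3=>tig=1,lo=1
L=5*4+1=21  i=1=1

21,1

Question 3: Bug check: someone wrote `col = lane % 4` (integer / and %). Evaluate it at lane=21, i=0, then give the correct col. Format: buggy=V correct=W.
buggy=1 correct=5

`lane % 4`[21,0]=>1
L=21=>grp=21>>2=5, tig=21&3=1
[0]=>row 1·2+0=2  col grp=5
col: 1 vs 5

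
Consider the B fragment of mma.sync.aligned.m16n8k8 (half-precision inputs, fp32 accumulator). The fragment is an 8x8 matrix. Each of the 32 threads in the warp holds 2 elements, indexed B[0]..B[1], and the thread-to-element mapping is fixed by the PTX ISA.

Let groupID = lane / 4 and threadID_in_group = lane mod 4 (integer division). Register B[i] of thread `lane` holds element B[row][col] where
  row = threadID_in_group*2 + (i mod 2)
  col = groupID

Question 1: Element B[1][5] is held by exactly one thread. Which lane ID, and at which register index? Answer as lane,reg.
c:5=>grp=5  r:1=>tig=0,lo=1
L=5*4+0=20  i=1=1

20,1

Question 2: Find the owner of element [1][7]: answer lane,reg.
28,1

c=7->g=7  r=1->t=0,b0=1
L=7*4+0=28  i=1=1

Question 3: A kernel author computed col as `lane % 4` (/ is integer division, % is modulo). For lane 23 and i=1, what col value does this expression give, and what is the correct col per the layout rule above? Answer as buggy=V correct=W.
buggy=3 correct=5

`lane % 4`[23,1]->3
lane 23: gid=5 (23/4), tid=3 (23%4)
i=1: r=3*2+1=7, c=gid=5
col: 3 vs 5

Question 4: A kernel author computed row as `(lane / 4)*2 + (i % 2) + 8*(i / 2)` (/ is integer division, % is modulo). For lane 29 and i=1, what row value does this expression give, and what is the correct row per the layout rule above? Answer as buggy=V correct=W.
`(lane / 4)*2 + (i % 2) + 8*(i / 2)`[29,1]=>15
lane 29: grp=7 (29/4), tig=1 (29%4)
i=1: r=1*2+1=3, c=grp=7
row: 15 vs 3

buggy=15 correct=3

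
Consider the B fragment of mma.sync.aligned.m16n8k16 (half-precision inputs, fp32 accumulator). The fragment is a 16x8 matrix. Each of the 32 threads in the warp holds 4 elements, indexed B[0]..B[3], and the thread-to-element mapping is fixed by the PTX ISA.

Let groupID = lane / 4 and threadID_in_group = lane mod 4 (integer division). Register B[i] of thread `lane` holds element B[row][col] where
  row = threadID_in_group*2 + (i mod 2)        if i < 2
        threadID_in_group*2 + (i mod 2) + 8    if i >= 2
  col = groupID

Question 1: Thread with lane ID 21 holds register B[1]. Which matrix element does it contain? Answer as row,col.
lane 21⇒21/4=5, 21 mod 4=1
i=1  r:2·1+1+0⇒3  c:5

3,5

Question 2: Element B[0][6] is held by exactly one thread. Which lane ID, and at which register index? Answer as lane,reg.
c=6->g=6  r=0->rb=0,t=0,b0=0
L=6*4+0=24  i=0*2+0=0

24,0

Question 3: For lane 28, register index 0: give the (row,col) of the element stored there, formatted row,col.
28: gid=7,tid=0
[0] (0*2+0+0,7) = (0,7)

0,7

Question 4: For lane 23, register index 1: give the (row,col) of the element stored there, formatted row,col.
7,5

lane 23=>23/4=5, 23 mod 4=3
i=1  r:2·3+1+0=>7  c:5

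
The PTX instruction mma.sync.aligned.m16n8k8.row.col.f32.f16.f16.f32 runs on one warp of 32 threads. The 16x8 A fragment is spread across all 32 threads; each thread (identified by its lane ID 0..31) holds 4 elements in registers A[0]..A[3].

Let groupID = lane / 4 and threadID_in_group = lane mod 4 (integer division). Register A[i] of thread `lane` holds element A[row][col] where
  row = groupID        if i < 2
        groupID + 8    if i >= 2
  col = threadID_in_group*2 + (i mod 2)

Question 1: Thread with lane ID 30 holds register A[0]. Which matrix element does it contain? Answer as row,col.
7,4

lane 30: gr=7 (30/4), th=2 (30%4)
i=0: r=7+0=7, c=2*2+0=4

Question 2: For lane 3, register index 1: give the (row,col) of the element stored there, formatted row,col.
0,7

lane 3⇒3/4=0, 3 mod 4=3
i=1  r:0+0⇒0  c:2·3+1⇒7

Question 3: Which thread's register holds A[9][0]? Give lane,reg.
4,2

r=9→G=1,rhi=1  c=0→T=0,p=0
L=1*4+0=4  i=1*2+0=2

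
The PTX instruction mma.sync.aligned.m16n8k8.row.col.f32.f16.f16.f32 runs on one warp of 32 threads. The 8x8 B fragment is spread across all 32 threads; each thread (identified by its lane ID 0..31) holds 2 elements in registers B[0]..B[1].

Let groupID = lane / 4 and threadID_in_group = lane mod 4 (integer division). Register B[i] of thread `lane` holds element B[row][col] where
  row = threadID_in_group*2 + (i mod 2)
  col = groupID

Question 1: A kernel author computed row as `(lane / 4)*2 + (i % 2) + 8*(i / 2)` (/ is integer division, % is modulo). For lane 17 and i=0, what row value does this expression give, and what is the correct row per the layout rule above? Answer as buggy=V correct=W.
buggy=8 correct=2

`(lane / 4)*2 + (i % 2) + 8*(i / 2)`[17,0]=>8
lane 17=>17/4=4, 17 mod 4=1
i=0  r:2·1+0=>2  c:4
row: 8 vs 2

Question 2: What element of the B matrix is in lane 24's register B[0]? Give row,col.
L=24→G=24>>2=6, T=24&3=0
[0]→row 0·2+0=0  col G=6

0,6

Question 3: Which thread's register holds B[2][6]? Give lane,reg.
25,0

c=6⇒gr=6  r=2⇒th=1,odd=0
L=6*4+1=25  i=0=0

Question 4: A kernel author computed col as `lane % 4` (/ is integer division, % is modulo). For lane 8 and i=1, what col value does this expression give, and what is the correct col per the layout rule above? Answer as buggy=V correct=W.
`lane % 4`[8,1]⇒0
lane 8⇒8/4=2, 8 mod 4=0
i=1  r:2·0+1⇒1  c:2
col: 0 vs 2

buggy=0 correct=2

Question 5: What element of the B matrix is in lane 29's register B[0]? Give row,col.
2,7

lane 29->29/4=7, 29 mod 4=1
i=0  r:2·1+0->2  c:7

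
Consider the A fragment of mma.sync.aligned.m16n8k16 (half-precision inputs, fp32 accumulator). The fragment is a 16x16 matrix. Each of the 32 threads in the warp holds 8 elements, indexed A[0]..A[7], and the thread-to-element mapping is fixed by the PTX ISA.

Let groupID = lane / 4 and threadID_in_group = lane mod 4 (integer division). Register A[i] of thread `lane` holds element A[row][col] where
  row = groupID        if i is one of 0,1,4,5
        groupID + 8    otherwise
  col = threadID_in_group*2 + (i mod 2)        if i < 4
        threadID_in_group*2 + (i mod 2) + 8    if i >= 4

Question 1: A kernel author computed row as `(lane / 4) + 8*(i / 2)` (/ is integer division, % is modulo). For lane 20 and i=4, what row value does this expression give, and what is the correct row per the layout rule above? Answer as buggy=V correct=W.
`(lane / 4) + 8*(i / 2)`[20,4]->21
L=20->g=20>>2=5, t=20&3=0
[4]->row 5+0=5  col 0·2+0+8=8
row: 21 vs 5

buggy=21 correct=5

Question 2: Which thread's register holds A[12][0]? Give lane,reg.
r=12⇒gr=4,Rb=1  c=0⇒Cb=0,th=0,odd=0
L=4*4+0=16  i=0*4+1*2+0=2

16,2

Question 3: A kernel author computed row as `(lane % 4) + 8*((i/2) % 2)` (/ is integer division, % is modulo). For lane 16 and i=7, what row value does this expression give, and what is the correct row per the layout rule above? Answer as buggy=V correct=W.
`(lane % 4) + 8*((i/2) % 2)`[16,7]=>8
L=16=>grp=16>>2=4, tig=16&3=0
[7]=>row 4+8=12  col 0·2+1+8=9
row: 8 vs 12

buggy=8 correct=12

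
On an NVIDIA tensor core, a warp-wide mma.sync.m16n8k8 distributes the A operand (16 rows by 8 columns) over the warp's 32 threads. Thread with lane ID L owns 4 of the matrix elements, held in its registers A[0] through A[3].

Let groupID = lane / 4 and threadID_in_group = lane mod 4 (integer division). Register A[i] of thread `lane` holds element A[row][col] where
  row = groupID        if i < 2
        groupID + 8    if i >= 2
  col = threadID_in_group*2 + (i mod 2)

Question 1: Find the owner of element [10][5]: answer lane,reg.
r:10=>grp=2,rB=1  c:5=>tig=2,lo=1
L=2*4+2=10  i=1*2+1=3

10,3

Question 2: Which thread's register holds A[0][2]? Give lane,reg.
1,0

r=0→G=0,rhi=0  c=2→T=1,p=0
L=0*4+1=1  i=0*2+0=0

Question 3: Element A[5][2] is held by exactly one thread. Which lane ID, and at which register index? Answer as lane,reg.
21,0

r=5⇒gr=5,Rb=0  c=2⇒th=1,odd=0
L=5*4+1=21  i=0*2+0=0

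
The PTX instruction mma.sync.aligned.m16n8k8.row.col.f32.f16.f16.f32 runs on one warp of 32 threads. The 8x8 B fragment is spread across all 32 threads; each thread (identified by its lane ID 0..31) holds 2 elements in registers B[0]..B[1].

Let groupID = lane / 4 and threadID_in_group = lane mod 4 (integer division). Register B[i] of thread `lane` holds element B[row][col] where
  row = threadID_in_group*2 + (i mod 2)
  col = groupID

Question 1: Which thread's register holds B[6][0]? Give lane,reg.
3,0

c=0->g=0  r=6->t=3,b0=0
L=0*4+3=3  i=0=0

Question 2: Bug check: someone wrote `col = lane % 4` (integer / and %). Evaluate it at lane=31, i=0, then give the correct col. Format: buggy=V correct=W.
buggy=3 correct=7

`lane % 4`[31,0]→3
lane 31→31/4=7, 31 mod 4=3
i=0  r:2·3+0→6  c:7
col: 3 vs 7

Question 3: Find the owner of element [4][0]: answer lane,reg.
c=0->g=0  r=4->t=2,b0=0
L=0*4+2=2  i=0=0

2,0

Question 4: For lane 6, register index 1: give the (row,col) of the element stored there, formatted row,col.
L=6->g=6>>2=1, t=6&3=2
[1]->row 2·2+1=5  col g=1

5,1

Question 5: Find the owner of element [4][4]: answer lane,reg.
18,0

c=4⇒gr=4  r=4⇒th=2,odd=0
L=4*4+2=18  i=0=0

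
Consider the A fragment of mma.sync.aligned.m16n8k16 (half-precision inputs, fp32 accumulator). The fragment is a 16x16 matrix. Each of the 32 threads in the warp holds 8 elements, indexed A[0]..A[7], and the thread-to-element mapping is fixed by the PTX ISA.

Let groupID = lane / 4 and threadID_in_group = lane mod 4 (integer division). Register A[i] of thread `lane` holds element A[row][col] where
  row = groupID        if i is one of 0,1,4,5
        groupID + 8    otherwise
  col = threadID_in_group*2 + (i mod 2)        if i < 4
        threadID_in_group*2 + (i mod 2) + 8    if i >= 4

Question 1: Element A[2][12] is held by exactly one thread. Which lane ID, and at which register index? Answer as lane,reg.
10,4

r:2=>grp=2,rB=0  c:12=>cB=1,tig=2,lo=0
L=2*4+2=10  i=1*4+0*2+0=4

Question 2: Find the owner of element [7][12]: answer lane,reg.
30,4

r=7⇒gr=7,Rb=0  c=12⇒Cb=1,th=2,odd=0
L=7*4+2=30  i=1*4+0*2+0=4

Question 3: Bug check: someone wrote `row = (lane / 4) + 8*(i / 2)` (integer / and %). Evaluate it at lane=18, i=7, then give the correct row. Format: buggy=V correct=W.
buggy=28 correct=12

`(lane / 4) + 8*(i / 2)`[18,7]→28
L=18→G=18>>2=4, T=18&3=2
[7]→row 4+8=12  col 2·2+1+8=13
row: 28 vs 12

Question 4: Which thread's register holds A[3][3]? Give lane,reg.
r=3→G=3,rhi=0  c=3→chi=0,T=1,p=1
L=3*4+1=13  i=0*4+0*2+1=1

13,1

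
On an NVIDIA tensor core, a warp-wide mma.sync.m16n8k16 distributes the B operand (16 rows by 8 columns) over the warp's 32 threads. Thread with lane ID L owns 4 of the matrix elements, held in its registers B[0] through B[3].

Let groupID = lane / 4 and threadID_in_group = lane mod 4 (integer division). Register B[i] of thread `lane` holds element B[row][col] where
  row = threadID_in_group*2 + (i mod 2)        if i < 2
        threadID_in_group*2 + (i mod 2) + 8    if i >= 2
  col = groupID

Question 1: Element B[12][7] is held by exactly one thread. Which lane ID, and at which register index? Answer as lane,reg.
c: 7->gid=7  r: 12->r8=1,tid=2,i&1=0
L=7*4+2=30  i=1*2+0=2

30,2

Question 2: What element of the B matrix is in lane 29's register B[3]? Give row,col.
11,7

lane 29: gid=7 (29/4), tid=1 (29%4)
i=3: r=1*2+1+8=11, c=gid=7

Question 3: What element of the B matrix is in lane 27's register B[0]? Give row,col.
6,6

L=27=>grp=27>>2=6, tig=27&3=3
[0]=>row 3·2+0+0=6  col grp=6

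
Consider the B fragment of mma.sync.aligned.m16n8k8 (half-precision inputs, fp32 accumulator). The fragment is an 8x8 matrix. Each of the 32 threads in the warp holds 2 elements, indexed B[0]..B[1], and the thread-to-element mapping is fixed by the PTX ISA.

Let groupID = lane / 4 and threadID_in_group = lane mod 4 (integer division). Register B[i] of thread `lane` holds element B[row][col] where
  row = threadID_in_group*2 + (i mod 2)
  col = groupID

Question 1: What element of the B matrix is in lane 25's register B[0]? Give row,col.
2,6

L=25->gid=25>>2=6, tid=25&3=1
[0]->row 1·2+0=2  col gid=6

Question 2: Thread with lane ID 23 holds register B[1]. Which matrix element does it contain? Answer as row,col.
L=23→G=23>>2=5, T=23&3=3
[1]→row 3·2+1=7  col G=5

7,5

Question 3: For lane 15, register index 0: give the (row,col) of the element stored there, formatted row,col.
6,3

15: gr=3,th=3
[0] (3*2+0,3) = (6,3)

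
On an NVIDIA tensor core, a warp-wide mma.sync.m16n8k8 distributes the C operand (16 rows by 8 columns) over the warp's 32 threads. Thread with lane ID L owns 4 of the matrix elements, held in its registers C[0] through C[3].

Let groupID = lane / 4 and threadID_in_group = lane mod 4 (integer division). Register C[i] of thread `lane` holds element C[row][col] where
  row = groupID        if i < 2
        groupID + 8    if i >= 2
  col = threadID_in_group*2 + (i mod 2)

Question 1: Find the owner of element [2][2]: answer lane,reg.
9,0

r: 2->gid=2,r8=0  c: 2->tid=1,i&1=0
L=2*4+1=9  i=0*2+0=0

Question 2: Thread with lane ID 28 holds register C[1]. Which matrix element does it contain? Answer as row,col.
lane 28⇒28/4=7, 28 mod 4=0
i=1  r:7+0⇒7  c:2·0+1⇒1

7,1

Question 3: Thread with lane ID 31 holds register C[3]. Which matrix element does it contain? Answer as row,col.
15,7

31: G=7,T=3
[3] (7+8,3*2+1) = (15,7)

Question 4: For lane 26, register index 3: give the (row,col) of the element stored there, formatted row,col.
26: gr=6,th=2
[3] (6+8,2*2+1) = (14,5)

14,5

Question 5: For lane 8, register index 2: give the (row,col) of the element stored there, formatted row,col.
8: g=2,t=0
[2] (2+8,0*2+0) = (10,0)

10,0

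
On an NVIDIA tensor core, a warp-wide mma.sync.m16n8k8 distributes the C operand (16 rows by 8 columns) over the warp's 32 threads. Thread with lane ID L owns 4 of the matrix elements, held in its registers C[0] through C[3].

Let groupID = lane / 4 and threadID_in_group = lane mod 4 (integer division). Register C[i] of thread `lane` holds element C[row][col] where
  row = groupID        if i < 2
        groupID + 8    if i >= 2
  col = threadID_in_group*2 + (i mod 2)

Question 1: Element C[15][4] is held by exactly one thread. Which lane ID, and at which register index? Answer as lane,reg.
r=15⇒gr=7,Rb=1  c=4⇒th=2,odd=0
L=7*4+2=30  i=1*2+0=2

30,2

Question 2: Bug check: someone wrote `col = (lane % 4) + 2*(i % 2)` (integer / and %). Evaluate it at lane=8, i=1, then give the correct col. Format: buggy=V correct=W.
buggy=2 correct=1

`(lane % 4) + 2*(i % 2)`[8,1]->2
8: g=2,t=0
[1] (2+0,0*2+1) = (2,1)
col: 2 vs 1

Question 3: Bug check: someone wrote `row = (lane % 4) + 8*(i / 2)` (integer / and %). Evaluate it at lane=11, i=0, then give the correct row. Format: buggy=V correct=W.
buggy=3 correct=2

`(lane % 4) + 8*(i / 2)`[11,0]=>3
lane 11: grp=2 (11/4), tig=3 (11%4)
i=0: r=2+0=2, c=3*2+0=6
row: 3 vs 2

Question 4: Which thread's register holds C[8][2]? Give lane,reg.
r=8⇒gr=0,Rb=1  c=2⇒th=1,odd=0
L=0*4+1=1  i=1*2+0=2

1,2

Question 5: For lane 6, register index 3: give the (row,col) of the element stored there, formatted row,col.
lane 6: G=1 (6/4), T=2 (6%4)
i=3: r=1+8=9, c=2*2+1=5

9,5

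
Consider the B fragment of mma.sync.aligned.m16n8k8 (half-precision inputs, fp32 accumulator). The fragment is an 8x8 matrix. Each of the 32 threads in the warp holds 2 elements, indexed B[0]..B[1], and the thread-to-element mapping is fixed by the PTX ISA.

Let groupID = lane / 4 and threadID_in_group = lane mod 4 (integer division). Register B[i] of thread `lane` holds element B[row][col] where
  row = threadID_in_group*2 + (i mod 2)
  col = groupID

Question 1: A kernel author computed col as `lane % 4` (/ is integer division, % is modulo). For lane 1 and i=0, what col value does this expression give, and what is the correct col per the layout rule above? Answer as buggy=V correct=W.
buggy=1 correct=0

`lane % 4`[1,0]->1
1: gid=0,tid=1
[0] (1*2+0,0) = (2,0)
col: 1 vs 0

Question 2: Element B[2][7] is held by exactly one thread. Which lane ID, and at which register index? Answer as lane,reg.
c:7=>grp=7  r:2=>tig=1,lo=0
L=7*4+1=29  i=0=0

29,0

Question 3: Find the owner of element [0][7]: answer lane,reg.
c: 7->gid=7  r: 0->tid=0,i&1=0
L=7*4+0=28  i=0=0

28,0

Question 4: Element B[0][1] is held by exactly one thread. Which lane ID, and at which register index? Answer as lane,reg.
4,0

c=1→G=1  r=0→T=0,p=0
L=1*4+0=4  i=0=0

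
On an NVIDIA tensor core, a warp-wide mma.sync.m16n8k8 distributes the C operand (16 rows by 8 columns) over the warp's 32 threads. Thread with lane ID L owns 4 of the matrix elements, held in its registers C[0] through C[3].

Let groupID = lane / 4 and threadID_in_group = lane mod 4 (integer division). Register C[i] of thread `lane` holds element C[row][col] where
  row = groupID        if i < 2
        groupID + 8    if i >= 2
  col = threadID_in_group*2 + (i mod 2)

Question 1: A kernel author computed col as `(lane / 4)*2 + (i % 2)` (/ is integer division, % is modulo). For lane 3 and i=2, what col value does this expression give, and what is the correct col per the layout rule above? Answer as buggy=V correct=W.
`(lane / 4)*2 + (i % 2)`[3,2]=>0
lane 3=>3/4=0, 3 mod 4=3
i=2  r:0+8=>8  c:2·3+0=>6
col: 0 vs 6

buggy=0 correct=6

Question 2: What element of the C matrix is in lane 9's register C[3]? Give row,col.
10,3

9: gid=2,tid=1
[3] (2+8,1*2+1) = (10,3)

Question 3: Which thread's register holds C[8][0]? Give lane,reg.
0,2

r=8⇒gr=0,Rb=1  c=0⇒th=0,odd=0
L=0*4+0=0  i=1*2+0=2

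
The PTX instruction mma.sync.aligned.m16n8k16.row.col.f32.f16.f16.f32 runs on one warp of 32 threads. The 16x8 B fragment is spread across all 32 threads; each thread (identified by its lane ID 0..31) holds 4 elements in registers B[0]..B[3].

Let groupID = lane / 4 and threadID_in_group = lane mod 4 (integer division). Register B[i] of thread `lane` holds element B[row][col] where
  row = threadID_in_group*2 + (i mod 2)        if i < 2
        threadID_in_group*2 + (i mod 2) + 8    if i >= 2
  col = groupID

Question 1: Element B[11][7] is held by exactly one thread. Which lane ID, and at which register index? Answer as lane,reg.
29,3

c:7=>grp=7  r:11=>rB=1,tig=1,lo=1
L=7*4+1=29  i=1*2+1=3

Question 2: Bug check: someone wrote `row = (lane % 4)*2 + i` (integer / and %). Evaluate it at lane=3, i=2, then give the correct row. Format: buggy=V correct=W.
`(lane % 4)*2 + i`[3,2]->8
L=3->g=3>>2=0, t=3&3=3
[2]->row 3·2+0+8=14  col g=0
row: 8 vs 14

buggy=8 correct=14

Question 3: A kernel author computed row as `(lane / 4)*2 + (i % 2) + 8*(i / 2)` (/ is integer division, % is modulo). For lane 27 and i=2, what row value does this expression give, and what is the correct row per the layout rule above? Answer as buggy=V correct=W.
`(lane / 4)*2 + (i % 2) + 8*(i / 2)`[27,2]->20
lane 27: gid=6 (27/4), tid=3 (27%4)
i=2: r=3*2+0+8=14, c=gid=6
row: 20 vs 14

buggy=20 correct=14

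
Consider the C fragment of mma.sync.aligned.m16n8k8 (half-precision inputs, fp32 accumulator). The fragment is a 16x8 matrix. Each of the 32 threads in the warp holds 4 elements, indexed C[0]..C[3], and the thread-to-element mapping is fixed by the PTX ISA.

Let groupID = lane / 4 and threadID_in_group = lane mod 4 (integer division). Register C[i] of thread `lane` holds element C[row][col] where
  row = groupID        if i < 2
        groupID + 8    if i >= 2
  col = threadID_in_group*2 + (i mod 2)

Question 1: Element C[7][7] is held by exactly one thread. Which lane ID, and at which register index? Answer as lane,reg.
31,1

r=7->g=7,rb=0  c=7->t=3,b0=1
L=7*4+3=31  i=0*2+1=1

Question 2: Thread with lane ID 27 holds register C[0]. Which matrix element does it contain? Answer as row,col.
27: grp=6,tig=3
[0] (6+0,3*2+0) = (6,6)

6,6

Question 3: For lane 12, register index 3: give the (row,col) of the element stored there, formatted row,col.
11,1

lane 12: G=3 (12/4), T=0 (12%4)
i=3: r=3+8=11, c=0*2+1=1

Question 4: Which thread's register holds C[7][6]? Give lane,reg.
r: 7->gid=7,r8=0  c: 6->tid=3,i&1=0
L=7*4+3=31  i=0*2+0=0

31,0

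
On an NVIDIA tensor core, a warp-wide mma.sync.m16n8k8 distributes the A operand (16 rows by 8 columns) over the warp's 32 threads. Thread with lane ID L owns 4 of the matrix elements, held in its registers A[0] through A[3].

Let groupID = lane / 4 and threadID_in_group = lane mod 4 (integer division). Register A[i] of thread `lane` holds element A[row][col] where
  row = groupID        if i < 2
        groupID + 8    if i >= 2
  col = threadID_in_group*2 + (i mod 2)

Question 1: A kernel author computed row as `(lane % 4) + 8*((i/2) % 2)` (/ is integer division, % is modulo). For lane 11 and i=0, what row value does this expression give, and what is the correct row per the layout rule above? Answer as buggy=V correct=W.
`(lane % 4) + 8*((i/2) % 2)`[11,0]->3
11: g=2,t=3
[0] (2+0,3*2+0) = (2,6)
row: 3 vs 2

buggy=3 correct=2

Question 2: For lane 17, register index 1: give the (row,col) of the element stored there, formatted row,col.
4,3

L=17→G=17>>2=4, T=17&3=1
[1]→row 4+0=4  col 1·2+1=3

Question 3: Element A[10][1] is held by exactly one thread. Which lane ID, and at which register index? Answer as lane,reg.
8,3

r: 10->gid=2,r8=1  c: 1->tid=0,i&1=1
L=2*4+0=8  i=1*2+1=3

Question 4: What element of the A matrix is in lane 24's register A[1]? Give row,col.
L=24=>grp=24>>2=6, tig=24&3=0
[1]=>row 6+0=6  col 0·2+1=1

6,1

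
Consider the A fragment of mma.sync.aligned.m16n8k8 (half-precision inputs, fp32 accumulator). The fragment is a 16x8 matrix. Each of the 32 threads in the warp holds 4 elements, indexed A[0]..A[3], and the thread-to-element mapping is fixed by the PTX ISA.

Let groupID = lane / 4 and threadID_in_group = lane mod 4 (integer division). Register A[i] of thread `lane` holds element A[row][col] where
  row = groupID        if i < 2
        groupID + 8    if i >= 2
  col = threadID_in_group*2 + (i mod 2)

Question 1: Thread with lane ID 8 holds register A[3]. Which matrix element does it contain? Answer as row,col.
10,1

L=8->g=8>>2=2, t=8&3=0
[3]->row 2+8=10  col 0·2+1=1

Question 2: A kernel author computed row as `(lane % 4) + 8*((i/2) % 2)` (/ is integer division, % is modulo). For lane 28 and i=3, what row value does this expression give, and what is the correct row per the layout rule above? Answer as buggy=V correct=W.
buggy=8 correct=15

`(lane % 4) + 8*((i/2) % 2)`[28,3]->8
lane 28->28/4=7, 28 mod 4=0
i=3  r:7+8->15  c:2·0+1->1
row: 8 vs 15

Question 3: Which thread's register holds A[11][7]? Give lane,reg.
r=11⇒gr=3,Rb=1  c=7⇒th=3,odd=1
L=3*4+3=15  i=1*2+1=3

15,3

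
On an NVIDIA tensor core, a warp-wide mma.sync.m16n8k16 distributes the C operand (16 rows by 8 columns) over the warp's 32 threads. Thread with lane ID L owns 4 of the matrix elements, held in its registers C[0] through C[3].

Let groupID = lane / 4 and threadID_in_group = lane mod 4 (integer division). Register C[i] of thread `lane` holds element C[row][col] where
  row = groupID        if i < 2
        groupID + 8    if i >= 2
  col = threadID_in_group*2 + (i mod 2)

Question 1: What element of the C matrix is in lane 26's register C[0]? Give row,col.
L=26⇒gr=26>>2=6, th=26&3=2
[0]⇒row 6+0=6  col 2·2+0=4

6,4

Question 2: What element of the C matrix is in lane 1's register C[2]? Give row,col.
8,2

lane 1: gid=0 (1/4), tid=1 (1%4)
i=2: r=0+8=8, c=1*2+0=2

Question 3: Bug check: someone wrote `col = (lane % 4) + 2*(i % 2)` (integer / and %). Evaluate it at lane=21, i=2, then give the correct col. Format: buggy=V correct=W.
`(lane % 4) + 2*(i % 2)`[21,2]->1
lane 21->21/4=5, 21 mod 4=1
i=2  r:5+8->13  c:2·1+0->2
col: 1 vs 2

buggy=1 correct=2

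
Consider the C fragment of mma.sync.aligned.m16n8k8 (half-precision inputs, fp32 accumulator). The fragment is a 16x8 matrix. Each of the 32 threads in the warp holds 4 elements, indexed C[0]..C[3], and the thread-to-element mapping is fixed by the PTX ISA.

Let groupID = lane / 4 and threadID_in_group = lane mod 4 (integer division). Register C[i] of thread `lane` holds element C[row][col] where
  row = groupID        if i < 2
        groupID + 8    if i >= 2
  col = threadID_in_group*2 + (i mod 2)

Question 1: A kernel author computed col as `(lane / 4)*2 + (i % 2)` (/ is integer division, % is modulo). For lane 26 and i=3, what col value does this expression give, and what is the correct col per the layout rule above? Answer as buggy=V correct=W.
buggy=13 correct=5

`(lane / 4)*2 + (i % 2)`[26,3]->13
lane 26: g=6 (26/4), t=2 (26%4)
i=3: r=6+8=14, c=2*2+1=5
col: 13 vs 5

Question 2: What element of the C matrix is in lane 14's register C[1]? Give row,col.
14: g=3,t=2
[1] (3+0,2*2+1) = (3,5)

3,5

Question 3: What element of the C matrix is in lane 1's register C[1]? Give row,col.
0,3

lane 1: grp=0 (1/4), tig=1 (1%4)
i=1: r=0+0=0, c=1*2+1=3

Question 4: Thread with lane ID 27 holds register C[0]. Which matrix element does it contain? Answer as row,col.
6,6

lane 27: grp=6 (27/4), tig=3 (27%4)
i=0: r=6+0=6, c=3*2+0=6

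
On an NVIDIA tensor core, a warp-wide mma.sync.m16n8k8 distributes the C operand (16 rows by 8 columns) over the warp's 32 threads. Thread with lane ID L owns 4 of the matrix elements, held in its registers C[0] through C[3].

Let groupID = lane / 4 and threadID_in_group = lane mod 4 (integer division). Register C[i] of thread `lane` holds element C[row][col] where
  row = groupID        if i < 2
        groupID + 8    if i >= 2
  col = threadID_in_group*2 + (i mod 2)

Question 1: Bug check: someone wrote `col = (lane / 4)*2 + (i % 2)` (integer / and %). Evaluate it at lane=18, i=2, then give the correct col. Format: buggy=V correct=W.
buggy=8 correct=4

`(lane / 4)*2 + (i % 2)`[18,2]→8
lane 18: G=4 (18/4), T=2 (18%4)
i=2: r=4+8=12, c=2*2+0=4
col: 8 vs 4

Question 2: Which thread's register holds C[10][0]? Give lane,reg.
r=10→G=2,rhi=1  c=0→T=0,p=0
L=2*4+0=8  i=1*2+0=2

8,2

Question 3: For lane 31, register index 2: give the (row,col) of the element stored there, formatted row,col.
lane 31=>31/4=7, 31 mod 4=3
i=2  r:7+8=>15  c:2·3+0=>6

15,6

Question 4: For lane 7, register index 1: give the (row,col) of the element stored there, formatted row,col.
1,7

lane 7⇒7/4=1, 7 mod 4=3
i=1  r:1+0⇒1  c:2·3+1⇒7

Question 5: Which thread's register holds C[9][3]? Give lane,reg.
5,3

r=9->g=1,rb=1  c=3->t=1,b0=1
L=1*4+1=5  i=1*2+1=3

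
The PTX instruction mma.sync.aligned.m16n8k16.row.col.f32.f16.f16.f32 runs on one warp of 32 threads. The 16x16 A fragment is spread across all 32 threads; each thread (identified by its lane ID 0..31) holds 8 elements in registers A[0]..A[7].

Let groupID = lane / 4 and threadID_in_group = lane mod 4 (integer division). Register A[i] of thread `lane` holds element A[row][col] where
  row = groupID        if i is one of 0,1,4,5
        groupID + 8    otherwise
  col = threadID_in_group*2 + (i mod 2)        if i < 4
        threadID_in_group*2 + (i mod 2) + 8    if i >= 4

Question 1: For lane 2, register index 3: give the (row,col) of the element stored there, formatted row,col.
2: G=0,T=2
[3] (0+8,2*2+1+0) = (8,5)

8,5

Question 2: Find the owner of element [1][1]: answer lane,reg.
r=1→G=1,rhi=0  c=1→chi=0,T=0,p=1
L=1*4+0=4  i=0*4+0*2+1=1

4,1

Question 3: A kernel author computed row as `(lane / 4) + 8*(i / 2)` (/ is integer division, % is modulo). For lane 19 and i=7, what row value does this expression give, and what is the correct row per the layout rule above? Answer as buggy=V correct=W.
buggy=28 correct=12

`(lane / 4) + 8*(i / 2)`[19,7]->28
L=19->g=19>>2=4, t=19&3=3
[7]->row 4+8=12  col 3·2+1+8=15
row: 28 vs 12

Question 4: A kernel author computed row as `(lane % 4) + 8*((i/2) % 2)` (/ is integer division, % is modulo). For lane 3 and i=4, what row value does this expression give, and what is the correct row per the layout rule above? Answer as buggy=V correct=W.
`(lane % 4) + 8*((i/2) % 2)`[3,4]->3
lane 3->3/4=0, 3 mod 4=3
i=4  r:0+0->0  c:2·3+0+8->14
row: 3 vs 0

buggy=3 correct=0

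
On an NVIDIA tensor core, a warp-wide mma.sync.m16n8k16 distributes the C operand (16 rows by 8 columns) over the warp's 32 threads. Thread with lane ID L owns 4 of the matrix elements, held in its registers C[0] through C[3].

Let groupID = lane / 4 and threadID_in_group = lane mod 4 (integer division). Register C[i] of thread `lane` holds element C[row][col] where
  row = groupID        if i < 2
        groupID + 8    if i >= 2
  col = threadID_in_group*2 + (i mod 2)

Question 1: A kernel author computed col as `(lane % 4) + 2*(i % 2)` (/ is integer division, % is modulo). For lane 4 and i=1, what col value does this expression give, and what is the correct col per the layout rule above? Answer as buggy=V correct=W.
buggy=2 correct=1

`(lane % 4) + 2*(i % 2)`[4,1]=>2
lane 4=>4/4=1, 4 mod 4=0
i=1  r:1+0=>1  c:2·0+1=>1
col: 2 vs 1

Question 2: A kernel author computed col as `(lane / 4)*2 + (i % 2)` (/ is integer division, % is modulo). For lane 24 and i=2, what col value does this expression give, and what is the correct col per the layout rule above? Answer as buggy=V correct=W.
buggy=12 correct=0

`(lane / 4)*2 + (i % 2)`[24,2]->12
lane 24: g=6 (24/4), t=0 (24%4)
i=2: r=6+8=14, c=0*2+0=0
col: 12 vs 0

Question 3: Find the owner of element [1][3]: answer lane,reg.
5,1

r=1⇒gr=1,Rb=0  c=3⇒th=1,odd=1
L=1*4+1=5  i=0*2+1=1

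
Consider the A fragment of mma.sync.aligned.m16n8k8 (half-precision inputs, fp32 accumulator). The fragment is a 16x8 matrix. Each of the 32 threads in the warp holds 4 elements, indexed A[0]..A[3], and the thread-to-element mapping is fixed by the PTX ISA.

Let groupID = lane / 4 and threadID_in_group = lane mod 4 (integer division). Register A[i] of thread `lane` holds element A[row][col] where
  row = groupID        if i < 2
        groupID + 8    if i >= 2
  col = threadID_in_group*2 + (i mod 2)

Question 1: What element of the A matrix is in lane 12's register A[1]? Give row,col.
lane 12->12/4=3, 12 mod 4=0
i=1  r:3+0->3  c:2·0+1->1

3,1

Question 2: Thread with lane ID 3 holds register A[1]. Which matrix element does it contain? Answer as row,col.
lane 3=>3/4=0, 3 mod 4=3
i=1  r:0+0=>0  c:2·3+1=>7

0,7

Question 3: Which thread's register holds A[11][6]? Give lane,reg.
15,2

r=11→G=3,rhi=1  c=6→T=3,p=0
L=3*4+3=15  i=1*2+0=2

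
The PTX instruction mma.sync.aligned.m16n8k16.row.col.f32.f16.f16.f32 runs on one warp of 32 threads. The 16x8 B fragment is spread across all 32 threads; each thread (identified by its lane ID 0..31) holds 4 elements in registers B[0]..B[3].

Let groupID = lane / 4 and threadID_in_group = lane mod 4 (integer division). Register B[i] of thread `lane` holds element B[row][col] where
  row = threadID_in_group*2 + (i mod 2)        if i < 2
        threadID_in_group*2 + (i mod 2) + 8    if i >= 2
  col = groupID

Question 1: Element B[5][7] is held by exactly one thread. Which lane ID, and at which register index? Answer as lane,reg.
30,1

c=7→G=7  r=5→rhi=0,T=2,p=1
L=7*4+2=30  i=0*2+1=1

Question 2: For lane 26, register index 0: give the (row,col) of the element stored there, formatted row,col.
4,6

L=26→G=26>>2=6, T=26&3=2
[0]→row 2·2+0+0=4  col G=6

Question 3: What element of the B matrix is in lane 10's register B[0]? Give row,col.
10: gr=2,th=2
[0] (2*2+0+0,2) = (4,2)

4,2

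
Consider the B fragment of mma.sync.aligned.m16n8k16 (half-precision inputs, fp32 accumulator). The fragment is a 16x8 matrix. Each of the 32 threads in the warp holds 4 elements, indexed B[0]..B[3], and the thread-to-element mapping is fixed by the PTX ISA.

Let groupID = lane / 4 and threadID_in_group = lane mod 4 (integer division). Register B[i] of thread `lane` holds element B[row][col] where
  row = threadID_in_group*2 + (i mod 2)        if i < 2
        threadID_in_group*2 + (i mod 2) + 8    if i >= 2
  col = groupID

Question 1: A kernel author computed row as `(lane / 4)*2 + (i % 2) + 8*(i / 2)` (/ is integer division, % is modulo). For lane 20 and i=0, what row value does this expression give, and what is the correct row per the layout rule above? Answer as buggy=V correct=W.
`(lane / 4)*2 + (i % 2) + 8*(i / 2)`[20,0]->10
L=20->gid=20>>2=5, tid=20&3=0
[0]->row 0·2+0+0=0  col gid=5
row: 10 vs 0

buggy=10 correct=0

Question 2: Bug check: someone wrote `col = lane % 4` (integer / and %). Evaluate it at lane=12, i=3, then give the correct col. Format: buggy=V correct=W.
buggy=0 correct=3

`lane % 4`[12,3]→0
lane 12→12/4=3, 12 mod 4=0
i=3  r:2·0+1+8→9  c:3
col: 0 vs 3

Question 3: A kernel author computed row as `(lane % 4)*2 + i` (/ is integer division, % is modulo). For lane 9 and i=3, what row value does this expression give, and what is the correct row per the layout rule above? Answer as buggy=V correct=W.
`(lane % 4)*2 + i`[9,3]->5
lane 9: g=2 (9/4), t=1 (9%4)
i=3: r=1*2+1+8=11, c=g=2
row: 5 vs 11

buggy=5 correct=11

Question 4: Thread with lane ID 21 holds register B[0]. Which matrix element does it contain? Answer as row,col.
2,5

lane 21=>21/4=5, 21 mod 4=1
i=0  r:2·1+0+0=>2  c:5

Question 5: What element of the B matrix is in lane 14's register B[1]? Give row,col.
lane 14: grp=3 (14/4), tig=2 (14%4)
i=1: r=2*2+1+0=5, c=grp=3

5,3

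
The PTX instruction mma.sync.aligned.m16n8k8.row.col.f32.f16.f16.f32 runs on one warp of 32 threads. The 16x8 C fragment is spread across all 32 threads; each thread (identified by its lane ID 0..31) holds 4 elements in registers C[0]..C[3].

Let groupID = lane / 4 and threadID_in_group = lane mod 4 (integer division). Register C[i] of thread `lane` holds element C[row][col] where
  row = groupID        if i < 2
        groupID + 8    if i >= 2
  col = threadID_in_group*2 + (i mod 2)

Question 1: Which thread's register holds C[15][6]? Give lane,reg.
31,2

r: 15->gid=7,r8=1  c: 6->tid=3,i&1=0
L=7*4+3=31  i=1*2+0=2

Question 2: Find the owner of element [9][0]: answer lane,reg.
4,2

r=9⇒gr=1,Rb=1  c=0⇒th=0,odd=0
L=1*4+0=4  i=1*2+0=2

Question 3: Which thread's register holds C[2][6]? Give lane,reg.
11,0

r=2→G=2,rhi=0  c=6→T=3,p=0
L=2*4+3=11  i=0*2+0=0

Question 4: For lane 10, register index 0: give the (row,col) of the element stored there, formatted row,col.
L=10⇒gr=10>>2=2, th=10&3=2
[0]⇒row 2+0=2  col 2·2+0=4

2,4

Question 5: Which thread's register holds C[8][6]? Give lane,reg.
r=8→G=0,rhi=1  c=6→T=3,p=0
L=0*4+3=3  i=1*2+0=2

3,2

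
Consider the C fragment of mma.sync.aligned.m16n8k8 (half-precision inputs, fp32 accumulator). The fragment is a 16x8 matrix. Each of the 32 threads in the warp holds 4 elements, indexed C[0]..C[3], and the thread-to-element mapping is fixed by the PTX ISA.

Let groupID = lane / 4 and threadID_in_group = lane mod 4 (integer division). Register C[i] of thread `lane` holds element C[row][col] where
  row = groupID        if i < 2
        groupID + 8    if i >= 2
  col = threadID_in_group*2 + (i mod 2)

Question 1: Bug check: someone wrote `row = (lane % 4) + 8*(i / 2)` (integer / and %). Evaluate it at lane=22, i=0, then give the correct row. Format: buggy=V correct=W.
`(lane % 4) + 8*(i / 2)`[22,0]->2
lane 22->22/4=5, 22 mod 4=2
i=0  r:5+0->5  c:2·2+0->4
row: 2 vs 5

buggy=2 correct=5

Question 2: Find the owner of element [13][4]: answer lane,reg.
22,2

r=13⇒gr=5,Rb=1  c=4⇒th=2,odd=0
L=5*4+2=22  i=1*2+0=2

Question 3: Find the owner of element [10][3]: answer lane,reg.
r=10->g=2,rb=1  c=3->t=1,b0=1
L=2*4+1=9  i=1*2+1=3

9,3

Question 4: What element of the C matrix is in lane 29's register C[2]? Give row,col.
15,2

lane 29->29/4=7, 29 mod 4=1
i=2  r:7+8->15  c:2·1+0->2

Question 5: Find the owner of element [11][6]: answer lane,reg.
r=11⇒gr=3,Rb=1  c=6⇒th=3,odd=0
L=3*4+3=15  i=1*2+0=2

15,2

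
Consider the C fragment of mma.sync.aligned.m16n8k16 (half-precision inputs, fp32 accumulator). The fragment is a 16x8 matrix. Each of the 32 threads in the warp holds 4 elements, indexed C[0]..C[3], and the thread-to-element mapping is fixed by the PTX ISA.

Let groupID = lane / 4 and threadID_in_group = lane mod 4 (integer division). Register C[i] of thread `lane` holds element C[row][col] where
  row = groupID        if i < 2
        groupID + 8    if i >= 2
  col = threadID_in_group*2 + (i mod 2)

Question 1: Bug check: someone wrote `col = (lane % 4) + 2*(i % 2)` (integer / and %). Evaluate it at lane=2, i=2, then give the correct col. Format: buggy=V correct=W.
`(lane % 4) + 2*(i % 2)`[2,2]=>2
lane 2: grp=0 (2/4), tig=2 (2%4)
i=2: r=0+8=8, c=2*2+0=4
col: 2 vs 4

buggy=2 correct=4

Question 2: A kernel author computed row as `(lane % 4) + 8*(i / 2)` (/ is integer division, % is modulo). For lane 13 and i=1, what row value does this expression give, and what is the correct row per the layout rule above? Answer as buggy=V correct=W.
buggy=1 correct=3

`(lane % 4) + 8*(i / 2)`[13,1]→1
lane 13: G=3 (13/4), T=1 (13%4)
i=1: r=3+0=3, c=1*2+1=3
row: 1 vs 3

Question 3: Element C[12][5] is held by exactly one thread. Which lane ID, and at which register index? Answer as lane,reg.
18,3

r=12⇒gr=4,Rb=1  c=5⇒th=2,odd=1
L=4*4+2=18  i=1*2+1=3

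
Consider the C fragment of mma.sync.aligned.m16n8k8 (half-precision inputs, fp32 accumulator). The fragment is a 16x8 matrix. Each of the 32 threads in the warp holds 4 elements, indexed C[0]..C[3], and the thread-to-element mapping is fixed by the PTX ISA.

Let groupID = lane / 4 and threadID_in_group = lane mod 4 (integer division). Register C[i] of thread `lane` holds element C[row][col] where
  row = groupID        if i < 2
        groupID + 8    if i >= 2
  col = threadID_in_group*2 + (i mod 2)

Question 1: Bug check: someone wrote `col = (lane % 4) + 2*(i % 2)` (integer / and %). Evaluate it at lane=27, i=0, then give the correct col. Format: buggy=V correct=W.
`(lane % 4) + 2*(i % 2)`[27,0]->3
27: g=6,t=3
[0] (6+0,3*2+0) = (6,6)
col: 3 vs 6

buggy=3 correct=6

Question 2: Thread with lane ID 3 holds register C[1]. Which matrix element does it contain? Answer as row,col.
0,7

lane 3⇒3/4=0, 3 mod 4=3
i=1  r:0+0⇒0  c:2·3+1⇒7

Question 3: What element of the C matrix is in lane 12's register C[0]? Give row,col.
3,0

L=12→G=12>>2=3, T=12&3=0
[0]→row 3+0=3  col 0·2+0=0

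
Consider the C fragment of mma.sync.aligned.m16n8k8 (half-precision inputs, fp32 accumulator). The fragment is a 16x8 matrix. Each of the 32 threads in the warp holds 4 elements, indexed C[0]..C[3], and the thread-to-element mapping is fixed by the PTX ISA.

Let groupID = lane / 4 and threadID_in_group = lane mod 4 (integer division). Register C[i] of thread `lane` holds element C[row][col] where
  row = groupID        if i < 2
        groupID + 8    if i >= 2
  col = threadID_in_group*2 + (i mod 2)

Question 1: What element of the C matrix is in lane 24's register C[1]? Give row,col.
L=24→G=24>>2=6, T=24&3=0
[1]→row 6+0=6  col 0·2+1=1

6,1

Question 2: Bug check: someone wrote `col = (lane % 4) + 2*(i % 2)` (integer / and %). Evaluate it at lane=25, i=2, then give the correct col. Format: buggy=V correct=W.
buggy=1 correct=2

`(lane % 4) + 2*(i % 2)`[25,2]→1
lane 25: G=6 (25/4), T=1 (25%4)
i=2: r=6+8=14, c=1*2+0=2
col: 1 vs 2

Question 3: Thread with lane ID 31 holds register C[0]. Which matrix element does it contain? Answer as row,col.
lane 31=>31/4=7, 31 mod 4=3
i=0  r:7+0=>7  c:2·3+0=>6

7,6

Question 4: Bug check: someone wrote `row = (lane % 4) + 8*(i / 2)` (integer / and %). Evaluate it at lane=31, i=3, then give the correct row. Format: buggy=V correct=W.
`(lane % 4) + 8*(i / 2)`[31,3]->11
31: g=7,t=3
[3] (7+8,3*2+1) = (15,7)
row: 11 vs 15

buggy=11 correct=15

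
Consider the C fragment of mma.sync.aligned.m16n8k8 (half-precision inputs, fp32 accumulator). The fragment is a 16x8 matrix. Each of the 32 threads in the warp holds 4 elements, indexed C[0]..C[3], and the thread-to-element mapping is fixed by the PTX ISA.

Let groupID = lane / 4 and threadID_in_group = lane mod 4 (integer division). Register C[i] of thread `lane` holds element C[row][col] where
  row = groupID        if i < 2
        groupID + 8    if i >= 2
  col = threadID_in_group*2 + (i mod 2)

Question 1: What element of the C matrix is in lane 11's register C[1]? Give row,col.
2,7

lane 11: grp=2 (11/4), tig=3 (11%4)
i=1: r=2+0=2, c=3*2+1=7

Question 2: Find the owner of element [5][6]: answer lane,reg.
r: 5->gid=5,r8=0  c: 6->tid=3,i&1=0
L=5*4+3=23  i=0*2+0=0

23,0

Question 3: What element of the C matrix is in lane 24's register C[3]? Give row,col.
lane 24: gr=6 (24/4), th=0 (24%4)
i=3: r=6+8=14, c=0*2+1=1

14,1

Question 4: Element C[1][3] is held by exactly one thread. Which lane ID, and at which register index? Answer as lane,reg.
5,1

r:1=>grp=1,rB=0  c:3=>tig=1,lo=1
L=1*4+1=5  i=0*2+1=1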